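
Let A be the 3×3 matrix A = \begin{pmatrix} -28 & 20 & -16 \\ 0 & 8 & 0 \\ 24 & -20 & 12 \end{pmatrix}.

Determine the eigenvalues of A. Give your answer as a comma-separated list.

The characteristic polynomial is p(lambda) = det(lambda·I - A).
Expanding along the first row, p(lambda) = lambda^3 + 8·lambda^2 - 80·lambda - 384.
Since p(-4) = 0, lambda = -4 is a root.
Dividing by (lambda + 4) leaves lambda^2 + 4·lambda - 96.
The quadratic factors as (lambda + 12)·(lambda - 8).
Eigenvalues: -12, -4, 8.

-12, -4, 8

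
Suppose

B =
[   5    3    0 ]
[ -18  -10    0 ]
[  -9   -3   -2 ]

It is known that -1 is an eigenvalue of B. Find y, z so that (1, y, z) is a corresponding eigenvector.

We need (B + 1I)v = 0.
B + 1I = [[6, 3, 0], [-18, -9, 0], [-9, -3, -1]].
Row 1: (6)·1 + (3)·y + (0)·z = 0
Row 2: (-18)·1 + (-9)·y + (0)·z = 0
Row 3: (-9)·1 + (-3)·y + (-1)·z = 0
Solving gives y = -2, z = -3.
Check: B·(1, -2, -3) = (-1, 2, 3) = -1·(1, -2, -3).

-2, -3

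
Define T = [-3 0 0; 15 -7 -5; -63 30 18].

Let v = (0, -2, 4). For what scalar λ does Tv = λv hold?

Compute Tv: T·(0, -2, 4) = (0, -6, 12).
Since Tv = λv, compare component 2: -6 = λ·-2, so λ = 3.

3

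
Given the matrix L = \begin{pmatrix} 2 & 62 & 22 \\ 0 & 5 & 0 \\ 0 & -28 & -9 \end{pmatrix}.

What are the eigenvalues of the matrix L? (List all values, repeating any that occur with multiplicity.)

-9, 2, 5

Compute the characteristic polynomial p(s) = det(sI - L).
Cofactor expansion gives p(s) = s^3 + 2s^2 - 53s + 90.
Rational-root test: s = -9 gives p(-9) = 0.
Factor out (s + 9): p(s) = (s + 9)·(s^2 - 7s + 10).
The quadratic factors as (s - 2)·(s - 5).
Eigenvalues: -9, 2, 5.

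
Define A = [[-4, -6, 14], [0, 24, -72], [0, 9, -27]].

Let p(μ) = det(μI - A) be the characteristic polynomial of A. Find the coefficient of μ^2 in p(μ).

The coefficient of μ^2 of det(μI - A) is −trace(A).
trace(A) = (-4) + (24) + (-27) = -7, so the coefficient is 7.

7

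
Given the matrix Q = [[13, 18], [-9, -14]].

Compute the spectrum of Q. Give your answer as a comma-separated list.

det(Q - λI) = (13 - λ)(-14 - λ) - (18)·(-9) = λ^2 + λ - 20.
This factors as (λ + 5)·(λ - 4) = 0.
Eigenvalues: -5, 4.

-5, 4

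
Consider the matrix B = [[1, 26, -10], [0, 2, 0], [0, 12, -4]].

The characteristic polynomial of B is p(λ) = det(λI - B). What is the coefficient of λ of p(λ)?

p(λ) = λ^3 + λ^2 - 10λ + 8.
The coefficient of λ is -10.

-10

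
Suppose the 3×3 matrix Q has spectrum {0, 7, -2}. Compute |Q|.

det(Q) is the product of the eigenvalues: (0) · (7) · (-2) = 0.

0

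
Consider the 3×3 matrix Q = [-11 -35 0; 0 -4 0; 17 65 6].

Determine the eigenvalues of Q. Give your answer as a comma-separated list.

Set up det(tI - Q) = 0.
Cofactor expansion gives p(t) = t^3 + 9t^2 - 46t - 264.
Rational-root test: t = 6 gives p(6) = 0.
Factor out (t - 6): p(t) = (t - 6)·(t^2 + 15t + 44).
The quadratic factors as (t + 11)·(t + 4).
Eigenvalues: -11, -4, 6.

-11, -4, 6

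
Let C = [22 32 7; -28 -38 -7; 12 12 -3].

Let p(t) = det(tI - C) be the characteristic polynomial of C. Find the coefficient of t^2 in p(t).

19

The coefficient of t^2 of det(tI - C) is −trace(C).
trace(C) = (22) + (-38) + (-3) = -19, so the coefficient is 19.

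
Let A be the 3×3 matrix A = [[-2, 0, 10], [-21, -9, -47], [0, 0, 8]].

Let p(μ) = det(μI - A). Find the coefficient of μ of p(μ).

p(μ) = μ^3 + 3μ^2 - 70μ - 144.
The coefficient of μ is -70.

-70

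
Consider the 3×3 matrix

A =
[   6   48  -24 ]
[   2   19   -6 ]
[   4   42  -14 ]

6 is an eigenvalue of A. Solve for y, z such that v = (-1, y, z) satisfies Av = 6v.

We need (A - 6I)v = 0.
A - 6I = [[0, 48, -24], [2, 13, -6], [4, 42, -20]].
Row 1: (0)·-1 + (48)·y + (-24)·z = 0
Row 2: (2)·-1 + (13)·y + (-6)·z = 0
Row 3: (4)·-1 + (42)·y + (-20)·z = 0
Solving gives y = 2, z = 4.
Check: A·(-1, 2, 4) = (-6, 12, 24) = 6·(-1, 2, 4).

2, 4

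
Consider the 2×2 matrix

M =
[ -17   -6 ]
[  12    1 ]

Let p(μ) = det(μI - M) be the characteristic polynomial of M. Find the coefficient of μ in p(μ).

16

The coefficient of μ of det(μI - M) is −trace(M).
trace(M) = (-17) + (1) = -16, so the coefficient is 16.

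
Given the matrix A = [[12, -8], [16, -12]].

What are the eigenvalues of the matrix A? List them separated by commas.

det(A - λI) = (12 - λ)(-12 - λ) - (-8)·(16) = λ^2 - 16.
This factors as (λ + 4)·(λ - 4) = 0.
Eigenvalues: -4, 4.

-4, 4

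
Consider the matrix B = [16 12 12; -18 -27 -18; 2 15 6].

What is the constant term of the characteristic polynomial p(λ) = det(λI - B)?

p(0) = det(0·I − B) = det(−B) = (−1)^3·det(B).
det(B) = 0, so p(0) = 0.

0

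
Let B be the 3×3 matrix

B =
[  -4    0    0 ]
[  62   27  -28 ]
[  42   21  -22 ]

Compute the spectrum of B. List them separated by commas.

-4, -1, 6

The characteristic polynomial is p(μ) = det(μI - B).
Expanding the 3×3 determinant: p(μ) = μ^3 - μ^2 - 26μ - 24.
Rational-root test: μ = -1 gives p(-1) = 0.
Dividing by (μ + 1) leaves μ^2 - 2μ - 24.
The quadratic factors as (μ + 4)·(μ - 6).
Eigenvalues: -4, -1, 6.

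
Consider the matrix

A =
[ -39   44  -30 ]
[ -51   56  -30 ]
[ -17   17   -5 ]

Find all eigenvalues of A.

The characteristic polynomial is p(t) = det(tI - A).
Expanding the 3×3 determinant: p(t) = t^3 - 12t^2 - 25t + 300.
Rational-root test: t = 12 gives p(12) = 0.
Factor out (t - 12): p(t) = (t - 12)·(t^2 - 25).
The quadratic factors as (t + 5)·(t - 5).
Eigenvalues: -5, 5, 12.

-5, 5, 12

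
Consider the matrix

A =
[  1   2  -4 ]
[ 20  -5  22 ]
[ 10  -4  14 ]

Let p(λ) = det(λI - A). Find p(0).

p(0) = det(0·I − A) = det(−A) = (−1)^3·det(A).
det(A) = 18, so p(0) = -18.

-18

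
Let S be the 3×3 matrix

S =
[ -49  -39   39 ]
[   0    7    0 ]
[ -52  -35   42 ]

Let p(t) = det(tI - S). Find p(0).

p(0) = det(0·I − S) = det(−S) = (−1)^3·det(S).
det(S) = -210, so p(0) = 210.

210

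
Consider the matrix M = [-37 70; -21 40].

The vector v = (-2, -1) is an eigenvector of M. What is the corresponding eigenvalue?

-2

Compute Mv: M·(-2, -1) = (4, 2).
Since Mv = λv, compare component 1: 4 = λ·-2, so λ = -2.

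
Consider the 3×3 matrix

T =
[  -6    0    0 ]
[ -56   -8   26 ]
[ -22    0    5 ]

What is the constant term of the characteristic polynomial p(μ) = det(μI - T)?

p(0) = det(0·I − T) = det(−T) = (−1)^3·det(T).
det(T) = 240, so p(0) = -240.

-240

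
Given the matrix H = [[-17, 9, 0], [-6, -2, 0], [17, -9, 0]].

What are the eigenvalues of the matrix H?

Compute the characteristic polynomial p(t) = det(tI - H).
Expanding the 3×3 determinant: p(t) = t^3 + 19t^2 + 88t.
Since p(0) = 0, t = 0 is a root.
Factor out t: p(t) = t·(t^2 + 19t + 88).
The quadratic factors as (t + 11)·(t + 8).
Eigenvalues: -11, -8, 0.

-11, -8, 0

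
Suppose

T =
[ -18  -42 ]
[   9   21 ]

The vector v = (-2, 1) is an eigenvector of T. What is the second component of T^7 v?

2187

First find the eigenvalue: Tv = (-6, 3) = 3·(-2, 1), so λ = 3.
Then T^7 v = λ^7·v = 3^7·(-2, 1) = 2187·(-2, 1) = (-4374, 2187).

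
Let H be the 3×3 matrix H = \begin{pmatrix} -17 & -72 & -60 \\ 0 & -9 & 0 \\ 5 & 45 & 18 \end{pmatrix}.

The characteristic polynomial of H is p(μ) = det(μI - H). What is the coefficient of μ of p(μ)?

-15

p(μ) = μ^3 + 8μ^2 - 15μ - 54.
The coefficient of μ is -15.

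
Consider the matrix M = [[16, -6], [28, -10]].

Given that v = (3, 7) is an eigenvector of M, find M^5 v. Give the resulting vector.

First find the eigenvalue: Mv = (6, 14) = 2·(3, 7), so λ = 2.
Then M^5 v = λ^5·v = 2^5·(3, 7) = 32·(3, 7) = (96, 224).

(96, 224)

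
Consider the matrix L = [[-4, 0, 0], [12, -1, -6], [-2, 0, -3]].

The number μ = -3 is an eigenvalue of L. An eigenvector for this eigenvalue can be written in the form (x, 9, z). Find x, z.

0, 3

We need (L + 3I)v = 0.
L + 3I = [[-1, 0, 0], [12, 2, -6], [-2, 0, 0]].
Row 1: (-1)·x + (0)·9 + (0)·z = 0
Row 2: (12)·x + (2)·9 + (-6)·z = 0
Row 3: (-2)·x + (0)·9 + (0)·z = 0
Solving gives x = 0, z = 3.
Check: L·(0, 9, 3) = (0, -27, -9) = -3·(0, 9, 3).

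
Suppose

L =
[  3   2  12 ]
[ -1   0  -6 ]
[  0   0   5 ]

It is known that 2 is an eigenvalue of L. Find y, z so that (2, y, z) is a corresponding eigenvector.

We need (L - 2I)v = 0.
L - 2I = [[1, 2, 12], [-1, -2, -6], [0, 0, 3]].
Row 1: (1)·2 + (2)·y + (12)·z = 0
Row 2: (-1)·2 + (-2)·y + (-6)·z = 0
Row 3: (0)·2 + (0)·y + (3)·z = 0
Solving gives y = -1, z = 0.
Check: L·(2, -1, 0) = (4, -2, 0) = 2·(2, -1, 0).

-1, 0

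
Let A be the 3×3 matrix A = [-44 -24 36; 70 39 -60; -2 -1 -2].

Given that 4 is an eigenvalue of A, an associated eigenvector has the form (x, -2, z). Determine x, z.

1, 0

We need (A - 4I)v = 0.
A - 4I = [[-48, -24, 36], [70, 35, -60], [-2, -1, -6]].
Row 1: (-48)·x + (-24)·-2 + (36)·z = 0
Row 2: (70)·x + (35)·-2 + (-60)·z = 0
Row 3: (-2)·x + (-1)·-2 + (-6)·z = 0
Solving gives x = 1, z = 0.
Check: A·(1, -2, 0) = (4, -8, 0) = 4·(1, -2, 0).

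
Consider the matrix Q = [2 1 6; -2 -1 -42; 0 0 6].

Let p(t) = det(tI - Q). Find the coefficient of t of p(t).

6

p(t) = t^3 - 7t^2 + 6t.
The coefficient of t is 6.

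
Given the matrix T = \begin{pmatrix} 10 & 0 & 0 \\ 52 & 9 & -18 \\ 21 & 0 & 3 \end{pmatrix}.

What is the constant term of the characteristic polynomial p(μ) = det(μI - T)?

p(0) = det(0·I − T) = det(−T) = (−1)^3·det(T).
det(T) = 270, so p(0) = -270.

-270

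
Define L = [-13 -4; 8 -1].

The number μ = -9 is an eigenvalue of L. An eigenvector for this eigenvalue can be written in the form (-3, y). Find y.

We need (L + 9I)v = 0.
L + 9I = [[-4, -4], [8, 8]].
Row 1: (-4)·-3 + (-4)·y = 0
Row 2: (8)·-3 + (8)·y = 0
Solving gives y = 3.
Check: L·(-3, 3) = (27, -27) = -9·(-3, 3).

3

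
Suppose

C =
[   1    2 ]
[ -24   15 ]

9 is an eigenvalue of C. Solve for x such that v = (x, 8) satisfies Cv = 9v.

We need (C - 9I)v = 0.
C - 9I = [[-8, 2], [-24, 6]].
Row 1: (-8)·x + (2)·8 = 0
Row 2: (-24)·x + (6)·8 = 0
Solving gives x = 2.
Check: C·(2, 8) = (18, 72) = 9·(2, 8).

2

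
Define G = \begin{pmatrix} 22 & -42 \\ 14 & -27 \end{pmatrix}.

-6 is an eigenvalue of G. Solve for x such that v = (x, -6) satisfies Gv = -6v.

We need (G + 6I)v = 0.
G + 6I = [[28, -42], [14, -21]].
Row 1: (28)·x + (-42)·-6 = 0
Row 2: (14)·x + (-21)·-6 = 0
Solving gives x = -9.
Check: G·(-9, -6) = (54, 36) = -6·(-9, -6).

-9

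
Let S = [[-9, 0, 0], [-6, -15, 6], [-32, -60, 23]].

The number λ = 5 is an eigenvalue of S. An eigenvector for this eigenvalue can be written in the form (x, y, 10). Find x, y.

We need (S - 5I)v = 0.
S - 5I = [[-14, 0, 0], [-6, -20, 6], [-32, -60, 18]].
Row 1: (-14)·x + (0)·y + (0)·10 = 0
Row 2: (-6)·x + (-20)·y + (6)·10 = 0
Row 3: (-32)·x + (-60)·y + (18)·10 = 0
Solving gives x = 0, y = 3.
Check: S·(0, 3, 10) = (0, 15, 50) = 5·(0, 3, 10).

0, 3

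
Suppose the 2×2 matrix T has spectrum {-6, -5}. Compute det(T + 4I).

2

If T has eigenvalues -6, -5, then T + 4I has eigenvalues -2, -1.
det(T + 4I) = (-2) · (-1) = 2.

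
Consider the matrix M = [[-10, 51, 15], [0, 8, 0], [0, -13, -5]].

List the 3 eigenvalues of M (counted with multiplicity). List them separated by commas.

-10, -5, 8

The characteristic polynomial is p(μ) = det(μI - M).
Expanding the 3×3 determinant: p(μ) = μ^3 + 7μ^2 - 70μ - 400.
Rational-root test: μ = -5 gives p(-5) = 0.
Factor out (μ + 5): p(μ) = (μ + 5)·(μ^2 + 2μ - 80).
The quadratic factors as (μ + 10)·(μ - 8).
Eigenvalues: -10, -5, 8.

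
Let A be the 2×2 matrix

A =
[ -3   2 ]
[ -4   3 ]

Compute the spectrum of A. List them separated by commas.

det(A - rI) = (-3 - r)(3 - r) - (2)·(-4) = r^2 - 1.
This factors as (r + 1)·(r - 1) = 0.
Eigenvalues: -1, 1.

-1, 1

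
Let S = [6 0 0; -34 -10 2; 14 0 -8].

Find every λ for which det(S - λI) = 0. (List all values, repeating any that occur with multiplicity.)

-10, -8, 6

Compute the characteristic polynomial p(t) = det(tI - S).
Expanding along the first row, p(t) = t^3 + 12t^2 - 28t - 480.
Try t = -8: p(-8) = 0, so -8 is a root.
Dividing by (t + 8) leaves t^2 + 4t - 60.
The quadratic factors as (t + 10)·(t - 6).
Eigenvalues: -10, -8, 6.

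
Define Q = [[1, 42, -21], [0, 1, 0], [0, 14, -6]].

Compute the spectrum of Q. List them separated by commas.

Compute the characteristic polynomial p(t) = det(tI - Q).
Expanding along the first row, p(t) = t^3 + 4t^2 - 11t + 6.
Try t = 1: p(1) = 0, so 1 is a root.
Factor out (t - 1): p(t) = (t - 1)·(t^2 + 5t - 6).
The quadratic factors as (t + 6)·(t - 1).
Eigenvalues: -6, 1, 1.

-6, 1, 1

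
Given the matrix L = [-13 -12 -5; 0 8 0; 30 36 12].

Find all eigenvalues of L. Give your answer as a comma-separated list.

Set up det(sI - L) = 0.
Cofactor expansion gives p(s) = s^3 - 7s^2 - 14s + 48.
Rational-root test: s = 8 gives p(8) = 0.
Factor out (s - 8): p(s) = (s - 8)·(s^2 + s - 6).
The quadratic factors as (s + 3)·(s - 2).
Eigenvalues: -3, 2, 8.

-3, 2, 8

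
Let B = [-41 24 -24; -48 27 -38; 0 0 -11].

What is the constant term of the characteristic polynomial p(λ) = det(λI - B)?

p(0) = det(0·I − B) = det(−B) = (−1)^3·det(B).
det(B) = -495, so p(0) = 495.

495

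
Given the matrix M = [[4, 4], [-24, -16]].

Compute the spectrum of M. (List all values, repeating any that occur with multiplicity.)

-8, -4

det(M - sI) = (4 - s)(-16 - s) - (4)·(-24) = s^2 + 12s + 32.
This factors as (s + 8)·(s + 4) = 0.
Eigenvalues: -8, -4.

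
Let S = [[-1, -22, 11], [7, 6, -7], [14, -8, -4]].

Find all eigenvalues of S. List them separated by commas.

-8, -1, 10

The characteristic polynomial is p(λ) = det(λI - S).
Expanding the 3×3 determinant: p(λ) = λ^3 - λ^2 - 82λ - 80.
Try λ = -8: p(-8) = 0, so -8 is a root.
Factor out (λ + 8): p(λ) = (λ + 8)·(λ^2 - 9λ - 10).
The quadratic factors as (λ + 1)·(λ - 10).
Eigenvalues: -8, -1, 10.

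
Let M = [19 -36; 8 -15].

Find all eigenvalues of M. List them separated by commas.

det(M - μI) = (19 - μ)(-15 - μ) - (-36)·(8) = μ^2 - 4μ + 3.
This factors as (μ - 1)·(μ - 3) = 0.
Eigenvalues: 1, 3.

1, 3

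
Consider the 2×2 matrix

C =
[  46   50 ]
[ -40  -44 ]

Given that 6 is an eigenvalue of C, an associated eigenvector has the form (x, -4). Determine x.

5

We need (C - 6I)v = 0.
C - 6I = [[40, 50], [-40, -50]].
Row 1: (40)·x + (50)·-4 = 0
Row 2: (-40)·x + (-50)·-4 = 0
Solving gives x = 5.
Check: C·(5, -4) = (30, -24) = 6·(5, -4).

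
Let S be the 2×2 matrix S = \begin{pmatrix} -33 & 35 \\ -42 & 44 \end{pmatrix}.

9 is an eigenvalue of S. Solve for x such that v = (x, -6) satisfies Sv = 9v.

We need (S - 9I)v = 0.
S - 9I = [[-42, 35], [-42, 35]].
Row 1: (-42)·x + (35)·-6 = 0
Row 2: (-42)·x + (35)·-6 = 0
Solving gives x = -5.
Check: S·(-5, -6) = (-45, -54) = 9·(-5, -6).

-5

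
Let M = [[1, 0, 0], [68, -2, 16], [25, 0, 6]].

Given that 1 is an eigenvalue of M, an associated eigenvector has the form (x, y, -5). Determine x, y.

1, -4

We need (M - 1I)v = 0.
M - 1I = [[0, 0, 0], [68, -3, 16], [25, 0, 5]].
Row 1: (0)·x + (0)·y + (0)·-5 = 0
Row 2: (68)·x + (-3)·y + (16)·-5 = 0
Row 3: (25)·x + (0)·y + (5)·-5 = 0
Solving gives x = 1, y = -4.
Check: M·(1, -4, -5) = (1, -4, -5) = 1·(1, -4, -5).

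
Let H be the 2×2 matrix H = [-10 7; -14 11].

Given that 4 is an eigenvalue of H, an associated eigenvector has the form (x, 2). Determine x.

We need (H - 4I)v = 0.
H - 4I = [[-14, 7], [-14, 7]].
Row 1: (-14)·x + (7)·2 = 0
Row 2: (-14)·x + (7)·2 = 0
Solving gives x = 1.
Check: H·(1, 2) = (4, 8) = 4·(1, 2).

1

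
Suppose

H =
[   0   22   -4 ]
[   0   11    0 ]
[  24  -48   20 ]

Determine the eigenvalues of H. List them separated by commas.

8, 11, 12

Set up det(tI - H) = 0.
Expanding the 3×3 determinant: p(t) = t^3 - 31t^2 + 316t - 1056.
Try t = 11: p(11) = 0, so 11 is a root.
Dividing by (t - 11) leaves t^2 - 20t + 96.
The quadratic factors as (t - 8)·(t - 12).
Eigenvalues: 8, 11, 12.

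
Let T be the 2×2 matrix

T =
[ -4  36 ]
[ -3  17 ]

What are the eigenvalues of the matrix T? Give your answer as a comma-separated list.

det(T - lambda·I) = (-4 - lambda)(17 - lambda) - (36)·(-3) = lambda^2 - 13·lambda + 40.
This factors as (lambda - 5)·(lambda - 8) = 0.
Eigenvalues: 5, 8.

5, 8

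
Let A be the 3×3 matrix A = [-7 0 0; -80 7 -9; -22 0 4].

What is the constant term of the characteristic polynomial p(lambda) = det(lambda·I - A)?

p(0) = det(0·I − A) = det(−A) = (−1)^3·det(A).
det(A) = -196, so p(0) = 196.

196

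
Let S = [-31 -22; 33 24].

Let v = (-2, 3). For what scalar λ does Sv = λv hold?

2

Compute Sv: S·(-2, 3) = (-4, 6).
Since Sv = λv, compare component 1: -4 = λ·-2, so λ = 2.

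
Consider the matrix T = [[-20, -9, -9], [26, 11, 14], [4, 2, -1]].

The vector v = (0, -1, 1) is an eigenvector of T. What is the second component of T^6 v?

-729

First find the eigenvalue: Tv = (0, 3, -3) = -3·(0, -1, 1), so λ = -3.
Then T^6 v = λ^6·v = (-3)^6·(0, -1, 1) = 729·(0, -1, 1) = (0, -729, 729).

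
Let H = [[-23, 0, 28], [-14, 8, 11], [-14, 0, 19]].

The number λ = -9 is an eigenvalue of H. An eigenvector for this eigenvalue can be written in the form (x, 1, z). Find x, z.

We need (H + 9I)v = 0.
H + 9I = [[-14, 0, 28], [-14, 17, 11], [-14, 0, 28]].
Row 1: (-14)·x + (0)·1 + (28)·z = 0
Row 2: (-14)·x + (17)·1 + (11)·z = 0
Row 3: (-14)·x + (0)·1 + (28)·z = 0
Solving gives x = 2, z = 1.
Check: H·(2, 1, 1) = (-18, -9, -9) = -9·(2, 1, 1).

2, 1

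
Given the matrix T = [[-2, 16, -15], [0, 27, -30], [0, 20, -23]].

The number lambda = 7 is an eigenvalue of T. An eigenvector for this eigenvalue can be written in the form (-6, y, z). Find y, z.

We need (T - 7I)v = 0.
T - 7I = [[-9, 16, -15], [0, 20, -30], [0, 20, -30]].
Row 1: (-9)·-6 + (16)·y + (-15)·z = 0
Row 2: (0)·-6 + (20)·y + (-30)·z = 0
Row 3: (0)·-6 + (20)·y + (-30)·z = 0
Solving gives y = -9, z = -6.
Check: T·(-6, -9, -6) = (-42, -63, -42) = 7·(-6, -9, -6).

-9, -6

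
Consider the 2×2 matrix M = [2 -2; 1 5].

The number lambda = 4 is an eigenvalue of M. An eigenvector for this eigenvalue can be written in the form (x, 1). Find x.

-1

We need (M - 4I)v = 0.
M - 4I = [[-2, -2], [1, 1]].
Row 1: (-2)·x + (-2)·1 = 0
Row 2: (1)·x + (1)·1 = 0
Solving gives x = -1.
Check: M·(-1, 1) = (-4, 4) = 4·(-1, 1).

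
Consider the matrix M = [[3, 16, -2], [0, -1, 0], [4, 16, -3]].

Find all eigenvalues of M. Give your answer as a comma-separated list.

-1, -1, 1

Set up det(tI - M) = 0.
Expanding along the first row, p(t) = t^3 + t^2 - t - 1.
Rational-root test: t = 1 gives p(1) = 0.
Dividing by (t - 1) leaves t^2 + 2t + 1.
The quadratic factor is (t + 1)^2.
Eigenvalues: -1, -1, 1.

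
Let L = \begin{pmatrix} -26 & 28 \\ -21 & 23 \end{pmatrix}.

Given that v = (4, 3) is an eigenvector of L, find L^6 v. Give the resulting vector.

First find the eigenvalue: Lv = (-20, -15) = -5·(4, 3), so λ = -5.
Then L^6 v = λ^6·v = (-5)^6·(4, 3) = 15625·(4, 3) = (62500, 46875).

(62500, 46875)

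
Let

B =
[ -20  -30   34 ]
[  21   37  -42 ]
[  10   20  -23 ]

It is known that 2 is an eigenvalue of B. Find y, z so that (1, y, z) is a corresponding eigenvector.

-3, -2

We need (B - 2I)v = 0.
B - 2I = [[-22, -30, 34], [21, 35, -42], [10, 20, -25]].
Row 1: (-22)·1 + (-30)·y + (34)·z = 0
Row 2: (21)·1 + (35)·y + (-42)·z = 0
Row 3: (10)·1 + (20)·y + (-25)·z = 0
Solving gives y = -3, z = -2.
Check: B·(1, -3, -2) = (2, -6, -4) = 2·(1, -3, -2).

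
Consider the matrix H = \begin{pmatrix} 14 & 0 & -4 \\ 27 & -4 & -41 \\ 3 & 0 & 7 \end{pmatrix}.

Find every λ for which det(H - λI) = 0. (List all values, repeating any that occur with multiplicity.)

The characteristic polynomial is p(μ) = det(μI - H).
Expanding along the first row, p(μ) = μ^3 - 17μ^2 + 26μ + 440.
Try μ = -4: p(-4) = 0, so -4 is a root.
Factor out (μ + 4): p(μ) = (μ + 4)·(μ^2 - 21μ + 110).
The quadratic factors as (μ - 10)·(μ - 11).
Eigenvalues: -4, 10, 11.

-4, 10, 11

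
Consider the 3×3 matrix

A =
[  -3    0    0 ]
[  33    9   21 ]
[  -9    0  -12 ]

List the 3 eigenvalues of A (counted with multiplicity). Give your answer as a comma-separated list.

Set up det(tI - A) = 0.
Expanding the 3×3 determinant: p(t) = t^3 + 6t^2 - 99t - 324.
Since p(9) = 0, t = 9 is a root.
Factor out (t - 9): p(t) = (t - 9)·(t^2 + 15t + 36).
The quadratic factors as (t + 12)·(t + 3).
Eigenvalues: -12, -3, 9.

-12, -3, 9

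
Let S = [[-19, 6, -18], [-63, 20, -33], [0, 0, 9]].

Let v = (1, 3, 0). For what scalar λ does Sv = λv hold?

-1

Compute Sv: S·(1, 3, 0) = (-1, -3, 0).
Since Sv = λv, compare component 1: -1 = λ·1, so λ = -1.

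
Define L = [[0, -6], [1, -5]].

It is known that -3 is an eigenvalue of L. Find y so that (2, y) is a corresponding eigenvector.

1

We need (L + 3I)v = 0.
L + 3I = [[3, -6], [1, -2]].
Row 1: (3)·2 + (-6)·y = 0
Row 2: (1)·2 + (-2)·y = 0
Solving gives y = 1.
Check: L·(2, 1) = (-6, -3) = -3·(2, 1).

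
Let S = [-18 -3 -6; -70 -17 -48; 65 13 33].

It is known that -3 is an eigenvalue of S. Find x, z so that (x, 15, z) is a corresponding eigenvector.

-3, 0

We need (S + 3I)v = 0.
S + 3I = [[-15, -3, -6], [-70, -14, -48], [65, 13, 36]].
Row 1: (-15)·x + (-3)·15 + (-6)·z = 0
Row 2: (-70)·x + (-14)·15 + (-48)·z = 0
Row 3: (65)·x + (13)·15 + (36)·z = 0
Solving gives x = -3, z = 0.
Check: S·(-3, 15, 0) = (9, -45, 0) = -3·(-3, 15, 0).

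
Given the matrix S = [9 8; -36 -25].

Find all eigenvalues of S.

det(S - lambda·I) = (9 - lambda)(-25 - lambda) - (8)·(-36) = lambda^2 + 16·lambda + 63.
This factors as (lambda + 9)·(lambda + 7) = 0.
Eigenvalues: -9, -7.

-9, -7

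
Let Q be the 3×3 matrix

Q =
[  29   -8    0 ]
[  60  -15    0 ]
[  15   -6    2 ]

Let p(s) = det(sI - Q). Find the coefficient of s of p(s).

p(s) = s^3 - 16s^2 + 73s - 90.
The coefficient of s is 73.

73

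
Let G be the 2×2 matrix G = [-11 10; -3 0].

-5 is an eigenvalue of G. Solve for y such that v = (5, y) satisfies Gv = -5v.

3

We need (G + 5I)v = 0.
G + 5I = [[-6, 10], [-3, 5]].
Row 1: (-6)·5 + (10)·y = 0
Row 2: (-3)·5 + (5)·y = 0
Solving gives y = 3.
Check: G·(5, 3) = (-25, -15) = -5·(5, 3).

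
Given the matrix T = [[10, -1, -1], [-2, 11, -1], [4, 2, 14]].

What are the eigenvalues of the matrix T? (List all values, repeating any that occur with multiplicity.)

11, 12, 12

Compute the characteristic polynomial p(t) = det(tI - T).
Expanding along the first row, p(t) = t^3 - 35t^2 + 408t - 1584.
Rational-root test: t = 12 gives p(12) = 0.
Factor out (t - 12): p(t) = (t - 12)·(t^2 - 23t + 132).
The quadratic factors as (t - 11)·(t - 12).
Eigenvalues: 11, 12, 12.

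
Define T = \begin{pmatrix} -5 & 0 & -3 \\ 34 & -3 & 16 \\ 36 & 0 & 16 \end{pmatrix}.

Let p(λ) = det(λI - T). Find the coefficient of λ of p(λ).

-5

p(λ) = λ^3 - 8λ^2 - 5λ + 84.
The coefficient of λ is -5.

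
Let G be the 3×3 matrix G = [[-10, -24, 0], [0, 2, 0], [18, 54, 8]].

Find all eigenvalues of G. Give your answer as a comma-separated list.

-10, 2, 8

Set up det(sI - G) = 0.
Expanding along the first row, p(s) = s^3 - 84s + 160.
Try s = 2: p(2) = 0, so 2 is a root.
Factor out (s - 2): p(s) = (s - 2)·(s^2 + 2s - 80).
The quadratic factors as (s + 10)·(s - 8).
Eigenvalues: -10, 2, 8.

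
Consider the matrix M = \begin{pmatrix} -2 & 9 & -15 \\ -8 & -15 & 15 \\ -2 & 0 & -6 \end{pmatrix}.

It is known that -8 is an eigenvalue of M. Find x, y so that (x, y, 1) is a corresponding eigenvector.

We need (M + 8I)v = 0.
M + 8I = [[6, 9, -15], [-8, -7, 15], [-2, 0, 2]].
Row 1: (6)·x + (9)·y + (-15)·1 = 0
Row 2: (-8)·x + (-7)·y + (15)·1 = 0
Row 3: (-2)·x + (0)·y + (2)·1 = 0
Solving gives x = 1, y = 1.
Check: M·(1, 1, 1) = (-8, -8, -8) = -8·(1, 1, 1).

1, 1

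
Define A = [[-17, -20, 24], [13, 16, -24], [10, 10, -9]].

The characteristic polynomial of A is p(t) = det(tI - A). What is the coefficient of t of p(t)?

-3

p(t) = t^3 + 10t^2 - 3t - 108.
The coefficient of t is -3.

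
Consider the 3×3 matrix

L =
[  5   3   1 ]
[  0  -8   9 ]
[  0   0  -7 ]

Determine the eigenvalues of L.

L is upper triangular, so its eigenvalues are the diagonal entries.
Diagonal: 5, -8, -7.

-8, -7, 5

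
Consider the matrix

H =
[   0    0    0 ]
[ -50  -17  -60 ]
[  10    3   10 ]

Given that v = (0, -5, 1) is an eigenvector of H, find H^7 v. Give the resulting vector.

First find the eigenvalue: Hv = (0, 25, -5) = -5·(0, -5, 1), so λ = -5.
Then H^7 v = λ^7·v = (-5)^7·(0, -5, 1) = -78125·(0, -5, 1) = (0, 390625, -78125).

(0, 390625, -78125)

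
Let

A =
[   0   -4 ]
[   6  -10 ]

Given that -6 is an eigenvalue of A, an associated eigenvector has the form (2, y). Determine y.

We need (A + 6I)v = 0.
A + 6I = [[6, -4], [6, -4]].
Row 1: (6)·2 + (-4)·y = 0
Row 2: (6)·2 + (-4)·y = 0
Solving gives y = 3.
Check: A·(2, 3) = (-12, -18) = -6·(2, 3).

3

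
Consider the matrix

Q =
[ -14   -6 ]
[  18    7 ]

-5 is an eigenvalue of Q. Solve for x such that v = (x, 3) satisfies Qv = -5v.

-2

We need (Q + 5I)v = 0.
Q + 5I = [[-9, -6], [18, 12]].
Row 1: (-9)·x + (-6)·3 = 0
Row 2: (18)·x + (12)·3 = 0
Solving gives x = -2.
Check: Q·(-2, 3) = (10, -15) = -5·(-2, 3).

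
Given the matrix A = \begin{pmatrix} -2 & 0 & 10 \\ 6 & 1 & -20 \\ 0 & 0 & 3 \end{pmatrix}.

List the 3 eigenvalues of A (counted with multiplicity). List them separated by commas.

The characteristic polynomial is p(t) = det(tI - A).
Expanding the 3×3 determinant: p(t) = t^3 - 2t^2 - 5t + 6.
Since p(1) = 0, t = 1 is a root.
Dividing by (t - 1) leaves t^2 - t - 6.
The quadratic factors as (t + 2)·(t - 3).
Eigenvalues: -2, 1, 3.

-2, 1, 3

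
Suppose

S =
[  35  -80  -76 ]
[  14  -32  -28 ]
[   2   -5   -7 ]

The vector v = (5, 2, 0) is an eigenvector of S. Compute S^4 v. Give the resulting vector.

First find the eigenvalue: Sv = (15, 6, 0) = 3·(5, 2, 0), so λ = 3.
Then S^4 v = λ^4·v = 3^4·(5, 2, 0) = 81·(5, 2, 0) = (405, 162, 0).

(405, 162, 0)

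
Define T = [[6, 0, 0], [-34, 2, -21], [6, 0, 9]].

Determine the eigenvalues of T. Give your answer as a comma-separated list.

Set up det(tI - T) = 0.
Expanding the 3×3 determinant: p(t) = t^3 - 17t^2 + 84t - 108.
Try t = 9: p(9) = 0, so 9 is a root.
Dividing by (t - 9) leaves t^2 - 8t + 12.
The quadratic factors as (t - 2)·(t - 6).
Eigenvalues: 2, 6, 9.

2, 6, 9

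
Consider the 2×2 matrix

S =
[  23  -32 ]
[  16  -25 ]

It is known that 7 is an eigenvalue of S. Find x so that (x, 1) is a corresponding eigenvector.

2

We need (S - 7I)v = 0.
S - 7I = [[16, -32], [16, -32]].
Row 1: (16)·x + (-32)·1 = 0
Row 2: (16)·x + (-32)·1 = 0
Solving gives x = 2.
Check: S·(2, 1) = (14, 7) = 7·(2, 1).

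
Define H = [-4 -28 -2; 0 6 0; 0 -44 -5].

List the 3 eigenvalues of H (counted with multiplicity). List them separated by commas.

The characteristic polynomial is p(s) = det(sI - H).
Expanding along the first row, p(s) = s^3 + 3s^2 - 34s - 120.
Try s = -4: p(-4) = 0, so -4 is a root.
Factor out (s + 4): p(s) = (s + 4)·(s^2 - s - 30).
The quadratic factors as (s + 5)·(s - 6).
Eigenvalues: -5, -4, 6.

-5, -4, 6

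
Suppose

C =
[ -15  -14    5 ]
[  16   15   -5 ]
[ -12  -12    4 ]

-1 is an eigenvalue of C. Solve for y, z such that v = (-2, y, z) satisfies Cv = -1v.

We need (C + 1I)v = 0.
C + 1I = [[-14, -14, 5], [16, 16, -5], [-12, -12, 5]].
Row 1: (-14)·-2 + (-14)·y + (5)·z = 0
Row 2: (16)·-2 + (16)·y + (-5)·z = 0
Row 3: (-12)·-2 + (-12)·y + (5)·z = 0
Solving gives y = 2, z = 0.
Check: C·(-2, 2, 0) = (2, -2, 0) = -1·(-2, 2, 0).

2, 0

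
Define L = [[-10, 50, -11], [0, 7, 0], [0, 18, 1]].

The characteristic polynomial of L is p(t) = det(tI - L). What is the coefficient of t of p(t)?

p(t) = t^3 + 2t^2 - 73t + 70.
The coefficient of t is -73.

-73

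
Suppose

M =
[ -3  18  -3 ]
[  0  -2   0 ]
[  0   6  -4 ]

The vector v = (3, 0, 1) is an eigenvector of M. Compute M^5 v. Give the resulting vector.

First find the eigenvalue: Mv = (-12, 0, -4) = -4·(3, 0, 1), so λ = -4.
Then M^5 v = λ^5·v = (-4)^5·(3, 0, 1) = -1024·(3, 0, 1) = (-3072, 0, -1024).

(-3072, 0, -1024)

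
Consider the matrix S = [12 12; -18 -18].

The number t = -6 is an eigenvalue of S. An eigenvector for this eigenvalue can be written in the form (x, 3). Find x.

-2

We need (S + 6I)v = 0.
S + 6I = [[18, 12], [-18, -12]].
Row 1: (18)·x + (12)·3 = 0
Row 2: (-18)·x + (-12)·3 = 0
Solving gives x = -2.
Check: S·(-2, 3) = (12, -18) = -6·(-2, 3).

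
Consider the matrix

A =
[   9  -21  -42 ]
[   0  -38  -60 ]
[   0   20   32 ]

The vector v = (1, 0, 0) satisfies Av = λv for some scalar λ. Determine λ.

9

Compute Av: A·(1, 0, 0) = (9, 0, 0).
Since Av = λv, compare component 1: 9 = λ·1, so λ = 9.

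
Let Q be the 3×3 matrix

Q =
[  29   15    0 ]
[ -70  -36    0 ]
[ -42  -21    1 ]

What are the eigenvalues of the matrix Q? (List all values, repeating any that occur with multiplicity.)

Set up det(λI - Q) = 0.
Expanding along the first row, p(λ) = λ^3 + 6λ^2 - λ - 6.
Rational-root test: λ = -6 gives p(-6) = 0.
Factor out (λ + 6): p(λ) = (λ + 6)·(λ^2 - 1).
The quadratic factors as (λ + 1)·(λ - 1).
Eigenvalues: -6, -1, 1.

-6, -1, 1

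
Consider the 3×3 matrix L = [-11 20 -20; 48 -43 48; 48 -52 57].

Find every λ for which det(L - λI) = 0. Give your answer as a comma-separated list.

-11, 5, 9

The characteristic polynomial is p(r) = det(rI - L).
Expanding along the first row, p(r) = r^3 - 3r^2 - 109r + 495.
Rational-root test: r = 5 gives p(5) = 0.
Dividing by (r - 5) leaves r^2 + 2r - 99.
The quadratic factors as (r + 11)·(r - 9).
Eigenvalues: -11, 5, 9.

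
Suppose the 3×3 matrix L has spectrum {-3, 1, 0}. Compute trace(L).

trace(L) is the sum of the eigenvalues: (-3) + (1) + (0) = -2.

-2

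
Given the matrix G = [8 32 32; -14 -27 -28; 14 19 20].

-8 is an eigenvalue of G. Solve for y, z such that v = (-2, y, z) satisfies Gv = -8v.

We need (G + 8I)v = 0.
G + 8I = [[16, 32, 32], [-14, -19, -28], [14, 19, 28]].
Row 1: (16)·-2 + (32)·y + (32)·z = 0
Row 2: (-14)·-2 + (-19)·y + (-28)·z = 0
Row 3: (14)·-2 + (19)·y + (28)·z = 0
Solving gives y = 0, z = 1.
Check: G·(-2, 0, 1) = (16, 0, -8) = -8·(-2, 0, 1).

0, 1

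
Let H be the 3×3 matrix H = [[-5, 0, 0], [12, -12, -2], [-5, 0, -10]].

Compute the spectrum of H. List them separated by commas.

Set up det(sI - H) = 0.
Expanding the 3×3 determinant: p(s) = s^3 + 27s^2 + 230s + 600.
Rational-root test: s = -5 gives p(-5) = 0.
Dividing by (s + 5) leaves s^2 + 22s + 120.
The quadratic factors as (s + 12)·(s + 10).
Eigenvalues: -12, -10, -5.

-12, -10, -5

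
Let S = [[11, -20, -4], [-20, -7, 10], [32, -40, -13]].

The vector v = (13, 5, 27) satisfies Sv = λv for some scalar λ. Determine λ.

Compute Sv: S·(13, 5, 27) = (-65, -25, -135).
Since Sv = λv, compare component 1: -65 = λ·13, so λ = -5.

-5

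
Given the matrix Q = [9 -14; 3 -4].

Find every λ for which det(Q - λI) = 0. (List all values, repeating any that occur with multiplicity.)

det(Q - lambda·I) = (9 - lambda)(-4 - lambda) - (-14)·(3) = lambda^2 - 5·lambda + 6.
This factors as (lambda - 2)·(lambda - 3) = 0.
Eigenvalues: 2, 3.

2, 3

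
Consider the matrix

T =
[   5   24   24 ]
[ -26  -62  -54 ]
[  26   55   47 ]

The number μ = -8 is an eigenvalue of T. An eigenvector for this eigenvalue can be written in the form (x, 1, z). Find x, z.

0, -1

We need (T + 8I)v = 0.
T + 8I = [[13, 24, 24], [-26, -54, -54], [26, 55, 55]].
Row 1: (13)·x + (24)·1 + (24)·z = 0
Row 2: (-26)·x + (-54)·1 + (-54)·z = 0
Row 3: (26)·x + (55)·1 + (55)·z = 0
Solving gives x = 0, z = -1.
Check: T·(0, 1, -1) = (0, -8, 8) = -8·(0, 1, -1).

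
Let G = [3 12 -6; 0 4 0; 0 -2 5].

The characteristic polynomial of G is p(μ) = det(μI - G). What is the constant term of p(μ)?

p(μ) = μ^3 - 12μ^2 + 47μ - 60.
The constant term is -60.

-60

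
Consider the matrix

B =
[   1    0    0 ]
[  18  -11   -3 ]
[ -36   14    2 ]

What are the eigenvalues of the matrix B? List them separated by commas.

The characteristic polynomial is p(λ) = det(λI - B).
Expanding along the first row, p(λ) = λ^3 + 8λ^2 + 11λ - 20.
Rational-root test: λ = 1 gives p(1) = 0.
Factor out (λ - 1): p(λ) = (λ - 1)·(λ^2 + 9λ + 20).
The quadratic factors as (λ + 5)·(λ + 4).
Eigenvalues: -5, -4, 1.

-5, -4, 1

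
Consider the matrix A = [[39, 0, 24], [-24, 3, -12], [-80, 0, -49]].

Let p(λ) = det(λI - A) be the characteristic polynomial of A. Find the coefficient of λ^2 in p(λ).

7

The coefficient of λ^2 of det(λI - A) is −trace(A).
trace(A) = (39) + (3) + (-49) = -7, so the coefficient is 7.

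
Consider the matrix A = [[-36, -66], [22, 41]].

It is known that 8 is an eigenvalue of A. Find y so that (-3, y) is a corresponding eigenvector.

We need (A - 8I)v = 0.
A - 8I = [[-44, -66], [22, 33]].
Row 1: (-44)·-3 + (-66)·y = 0
Row 2: (22)·-3 + (33)·y = 0
Solving gives y = 2.
Check: A·(-3, 2) = (-24, 16) = 8·(-3, 2).

2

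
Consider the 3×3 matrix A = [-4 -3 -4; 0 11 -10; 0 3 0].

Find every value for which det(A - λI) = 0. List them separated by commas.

-4, 5, 6

The characteristic polynomial is p(μ) = det(μI - A).
Expanding along the first row, p(μ) = μ^3 - 7μ^2 - 14μ + 120.
Rational-root test: μ = 6 gives p(6) = 0.
Dividing by (μ - 6) leaves μ^2 - μ - 20.
The quadratic factors as (μ + 4)·(μ - 5).
Eigenvalues: -4, 5, 6.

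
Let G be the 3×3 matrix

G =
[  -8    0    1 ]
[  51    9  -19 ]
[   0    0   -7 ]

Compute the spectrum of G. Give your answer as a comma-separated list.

Compute the characteristic polynomial p(lambda) = det(lambda·I - G).
Expanding the 3×3 determinant: p(lambda) = lambda^3 + 6·lambda^2 - 79·lambda - 504.
Try lambda = 9: p(9) = 0, so 9 is a root.
Dividing by (lambda - 9) leaves lambda^2 + 15·lambda + 56.
The quadratic factors as (lambda + 8)·(lambda + 7).
Eigenvalues: -8, -7, 9.

-8, -7, 9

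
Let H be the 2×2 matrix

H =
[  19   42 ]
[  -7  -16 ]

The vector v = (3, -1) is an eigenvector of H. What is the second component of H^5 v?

First find the eigenvalue: Hv = (15, -5) = 5·(3, -1), so λ = 5.
Then H^5 v = λ^5·v = 5^5·(3, -1) = 3125·(3, -1) = (9375, -3125).

-3125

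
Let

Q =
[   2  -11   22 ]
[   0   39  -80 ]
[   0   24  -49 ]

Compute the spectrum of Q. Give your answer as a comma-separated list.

Compute the characteristic polynomial p(r) = det(rI - Q).
Expanding the 3×3 determinant: p(r) = r^3 + 8r^2 - 11r - 18.
Since p(2) = 0, r = 2 is a root.
Factor out (r - 2): p(r) = (r - 2)·(r^2 + 10r + 9).
The quadratic factors as (r + 9)·(r + 1).
Eigenvalues: -9, -1, 2.

-9, -1, 2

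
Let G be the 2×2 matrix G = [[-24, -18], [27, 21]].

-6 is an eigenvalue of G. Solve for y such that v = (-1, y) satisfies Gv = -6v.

We need (G + 6I)v = 0.
G + 6I = [[-18, -18], [27, 27]].
Row 1: (-18)·-1 + (-18)·y = 0
Row 2: (27)·-1 + (27)·y = 0
Solving gives y = 1.
Check: G·(-1, 1) = (6, -6) = -6·(-1, 1).

1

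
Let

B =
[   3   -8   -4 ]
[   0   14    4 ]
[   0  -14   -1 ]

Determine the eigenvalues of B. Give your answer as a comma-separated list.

Set up det(μI - B) = 0.
Expanding the 3×3 determinant: p(μ) = μ^3 - 16μ^2 + 81μ - 126.
Try μ = 6: p(6) = 0, so 6 is a root.
Dividing by (μ - 6) leaves μ^2 - 10μ + 21.
The quadratic factors as (μ - 3)·(μ - 7).
Eigenvalues: 3, 6, 7.

3, 6, 7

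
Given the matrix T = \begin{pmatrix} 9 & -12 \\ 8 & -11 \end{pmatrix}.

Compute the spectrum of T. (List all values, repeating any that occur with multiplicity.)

-3, 1

det(T - λI) = (9 - λ)(-11 - λ) - (-12)·(8) = λ^2 + 2λ - 3.
This factors as (λ + 3)·(λ - 1) = 0.
Eigenvalues: -3, 1.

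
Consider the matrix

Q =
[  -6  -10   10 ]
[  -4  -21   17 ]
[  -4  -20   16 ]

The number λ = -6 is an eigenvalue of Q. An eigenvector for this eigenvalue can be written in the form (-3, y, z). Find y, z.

We need (Q + 6I)v = 0.
Q + 6I = [[0, -10, 10], [-4, -15, 17], [-4, -20, 22]].
Row 1: (0)·-3 + (-10)·y + (10)·z = 0
Row 2: (-4)·-3 + (-15)·y + (17)·z = 0
Row 3: (-4)·-3 + (-20)·y + (22)·z = 0
Solving gives y = -6, z = -6.
Check: Q·(-3, -6, -6) = (18, 36, 36) = -6·(-3, -6, -6).

-6, -6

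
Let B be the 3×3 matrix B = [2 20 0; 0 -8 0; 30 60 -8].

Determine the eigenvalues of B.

The characteristic polynomial is p(s) = det(sI - B).
Expanding the 3×3 determinant: p(s) = s^3 + 14s^2 + 32s - 128.
Since p(2) = 0, s = 2 is a root.
Dividing by (s - 2) leaves s^2 + 16s + 64.
The quadratic factor is (s + 8)^2.
Eigenvalues: -8, -8, 2.

-8, -8, 2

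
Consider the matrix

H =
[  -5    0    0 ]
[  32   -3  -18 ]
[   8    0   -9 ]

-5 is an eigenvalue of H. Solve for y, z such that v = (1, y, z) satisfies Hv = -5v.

2, 2

We need (H + 5I)v = 0.
H + 5I = [[0, 0, 0], [32, 2, -18], [8, 0, -4]].
Row 1: (0)·1 + (0)·y + (0)·z = 0
Row 2: (32)·1 + (2)·y + (-18)·z = 0
Row 3: (8)·1 + (0)·y + (-4)·z = 0
Solving gives y = 2, z = 2.
Check: H·(1, 2, 2) = (-5, -10, -10) = -5·(1, 2, 2).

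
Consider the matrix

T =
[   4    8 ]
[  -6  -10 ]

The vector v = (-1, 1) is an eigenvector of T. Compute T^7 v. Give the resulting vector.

(16384, -16384)

First find the eigenvalue: Tv = (4, -4) = -4·(-1, 1), so λ = -4.
Then T^7 v = λ^7·v = (-4)^7·(-1, 1) = -16384·(-1, 1) = (16384, -16384).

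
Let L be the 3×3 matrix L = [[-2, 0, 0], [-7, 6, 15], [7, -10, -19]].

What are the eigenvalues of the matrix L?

Set up det(λI - L) = 0.
Expanding along the first row, p(λ) = λ^3 + 15λ^2 + 62λ + 72.
Rational-root test: λ = -2 gives p(-2) = 0.
Dividing by (λ + 2) leaves λ^2 + 13λ + 36.
The quadratic factors as (λ + 9)·(λ + 4).
Eigenvalues: -9, -4, -2.

-9, -4, -2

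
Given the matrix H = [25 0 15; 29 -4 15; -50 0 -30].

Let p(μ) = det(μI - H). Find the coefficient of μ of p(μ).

p(μ) = μ^3 + 9μ^2 + 20μ.
The coefficient of μ is 20.

20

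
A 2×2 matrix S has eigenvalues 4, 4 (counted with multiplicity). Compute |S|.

16

det(S) is the product of the eigenvalues: (4) · (4) = 16.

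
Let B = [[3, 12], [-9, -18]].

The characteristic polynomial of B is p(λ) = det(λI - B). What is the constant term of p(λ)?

p(λ) = λ^2 + 15λ + 54.
The constant term is 54.

54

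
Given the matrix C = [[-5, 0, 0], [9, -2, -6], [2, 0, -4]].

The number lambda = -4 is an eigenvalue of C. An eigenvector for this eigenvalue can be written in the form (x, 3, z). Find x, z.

0, 1

We need (C + 4I)v = 0.
C + 4I = [[-1, 0, 0], [9, 2, -6], [2, 0, 0]].
Row 1: (-1)·x + (0)·3 + (0)·z = 0
Row 2: (9)·x + (2)·3 + (-6)·z = 0
Row 3: (2)·x + (0)·3 + (0)·z = 0
Solving gives x = 0, z = 1.
Check: C·(0, 3, 1) = (0, -12, -4) = -4·(0, 3, 1).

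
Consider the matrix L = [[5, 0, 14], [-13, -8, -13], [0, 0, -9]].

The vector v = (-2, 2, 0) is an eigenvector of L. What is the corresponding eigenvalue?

5

Compute Lv: L·(-2, 2, 0) = (-10, 10, 0).
Since Lv = λv, compare component 1: -10 = λ·-2, so λ = 5.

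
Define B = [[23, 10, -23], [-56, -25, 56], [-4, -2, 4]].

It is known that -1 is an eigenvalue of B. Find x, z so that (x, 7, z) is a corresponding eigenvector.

We need (B + 1I)v = 0.
B + 1I = [[24, 10, -23], [-56, -24, 56], [-4, -2, 5]].
Row 1: (24)·x + (10)·7 + (-23)·z = 0
Row 2: (-56)·x + (-24)·7 + (56)·z = 0
Row 3: (-4)·x + (-2)·7 + (5)·z = 0
Solving gives x = -1, z = 2.
Check: B·(-1, 7, 2) = (1, -7, -2) = -1·(-1, 7, 2).

-1, 2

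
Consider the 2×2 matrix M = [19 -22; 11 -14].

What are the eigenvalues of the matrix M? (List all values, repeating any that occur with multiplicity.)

-3, 8

det(M - rI) = (19 - r)(-14 - r) - (-22)·(11) = r^2 - 5r - 24.
This factors as (r + 3)·(r - 8) = 0.
Eigenvalues: -3, 8.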